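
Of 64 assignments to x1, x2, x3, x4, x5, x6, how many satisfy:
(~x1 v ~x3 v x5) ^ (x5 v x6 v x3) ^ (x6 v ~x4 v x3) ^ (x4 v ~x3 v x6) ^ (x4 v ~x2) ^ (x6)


CNF with 6 clauses over 6 vars (64 assignments).
An assignment satisfies CNF iff every clause has >=1 true literal.
Check each row (bits = x1,x2,x3,x4,x5,x6; clause T/F shown):
  row 0 [000000]: clauses=TFTTTF -> 0
  row 1 [000001]: clauses=TTTTTT -> 1
  row 2 [000010]: clauses=TTTTTF -> 0
  row 3 [000011]: clauses=TTTTTT -> 1
  row 4 [000100]: clauses=TFFTTF -> 0
  (every remaining row is evaluated the same way; all 64 results are listed next)
Full result column, 8 rows per line (x1,x2,x3 fixed per line; x4,x5,x6 runs 000..111 left to right):
  rows 0-7 [x1,x2,x3=000]: 01010101  (ones: 4)
  rows 8-15 [x1,x2,x3=001]: 01010101  (ones: 4)
  rows 16-23 [x1,x2,x3=010]: 00000101  (ones: 2)
  rows 24-31 [x1,x2,x3=011]: 00000101  (ones: 2)
  rows 32-39 [x1,x2,x3=100]: 01010101  (ones: 4)
  rows 40-47 [x1,x2,x3=101]: 00010001  (ones: 2)
  rows 48-55 [x1,x2,x3=110]: 00000101  (ones: 2)
  rows 56-63 [x1,x2,x3=111]: 00000001  (ones: 1)
Satisfying assignments = 4+4+2+2+4+2+2+1 = 21

21


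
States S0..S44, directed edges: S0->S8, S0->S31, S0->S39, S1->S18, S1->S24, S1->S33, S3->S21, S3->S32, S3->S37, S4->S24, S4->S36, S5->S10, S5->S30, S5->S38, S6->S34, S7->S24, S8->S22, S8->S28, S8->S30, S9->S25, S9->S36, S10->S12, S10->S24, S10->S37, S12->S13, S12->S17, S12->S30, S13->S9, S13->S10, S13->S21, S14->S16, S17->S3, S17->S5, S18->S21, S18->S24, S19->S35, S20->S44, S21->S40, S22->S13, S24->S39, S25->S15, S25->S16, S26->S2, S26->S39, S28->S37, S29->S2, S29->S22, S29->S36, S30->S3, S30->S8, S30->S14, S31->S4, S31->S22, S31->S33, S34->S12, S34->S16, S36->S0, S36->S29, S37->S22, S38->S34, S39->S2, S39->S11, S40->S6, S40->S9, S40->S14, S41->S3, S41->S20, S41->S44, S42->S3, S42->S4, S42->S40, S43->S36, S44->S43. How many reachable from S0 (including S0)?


BFS from S0:
  layer 0: {S0}
  layer 1: {S8, S31, S39}
  layer 2: {S2, S4, S11, S22, S28, S30, S33}
  layer 3: {S3, S13, S14, S24, S36, S37}
  layer 4: {S9, S10, S16, S21, S29, S32}
  layer 5: {S12, S25, S40}
  layer 6: {S6, S15, S17}
  layer 7: {S5, S34}
  layer 8: {S38}
Reachable set: {S0, S2, S3, S4, S5, S6, S8, S9, S10, S11, S12, S13, S14, S15, S16, S17, S21, S22, S24, S25, S28, S29, S30, S31, S32, S33, S34, S36, S37, S38, S39, S40}
Count = 32

32


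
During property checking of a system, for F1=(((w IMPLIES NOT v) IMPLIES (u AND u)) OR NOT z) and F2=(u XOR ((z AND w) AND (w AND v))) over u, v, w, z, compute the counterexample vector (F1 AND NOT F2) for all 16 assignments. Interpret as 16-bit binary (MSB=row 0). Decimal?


F1 = (((w IMPLIES NOT v) IMPLIES (u AND u)) OR NOT z)
F2 = (u XOR ((z AND w) AND (w AND v)))
Counterexample to F1=>F2 is where F1=1 and F2=0.
Evaluate each row (bits = u,v,w,z, MSB first):
  row 0 [0000]: F1=1 F2=0 -> F1&~F2 -> 1
  row 1 [0001]: F1=0 F2=0 -> F1&~F2 -> 0
  row 2 [0010]: F1=1 F2=0 -> F1&~F2 -> 1
  row 3 [0011]: F1=0 F2=0 -> F1&~F2 -> 0
  row 4 [0100]: F1=1 F2=0 -> F1&~F2 -> 1
  row 5 [0101]: F1=0 F2=0 -> F1&~F2 -> 0
  row 6 [0110]: F1=1 F2=0 -> F1&~F2 -> 1
  row 7 [0111]: F1=1 F2=1 -> F1&~F2 -> 0
  row 8 [1000]: F1=1 F2=1 -> F1&~F2 -> 0
  row 9 [1001]: F1=1 F2=1 -> F1&~F2 -> 0
  row 10 [1010]: F1=1 F2=1 -> F1&~F2 -> 0
  row 11 [1011]: F1=1 F2=1 -> F1&~F2 -> 0
  row 12 [1100]: F1=1 F2=1 -> F1&~F2 -> 0
  row 13 [1101]: F1=1 F2=1 -> F1&~F2 -> 0
  row 14 [1110]: F1=1 F2=1 -> F1&~F2 -> 0
  row 15 [1111]: F1=1 F2=0 -> F1&~F2 -> 1
Full result column, 4 rows per line (u,v fixed per line; w,z runs 00..11 left to right):
  rows 0-3 [u,v=00]: 1010  = hex A
  rows 4-7 [u,v=01]: 1010  = hex A
  rows 8-11 [u,v=10]: 0000  = hex 0
  rows 12-15 [u,v=11]: 0001  = hex 1
Counterexample vector (row 0 .. row 15) = 1010101000000001
Output column grouped in 4s = 1010 1010 0000 0001 = 0xAA01
Convert to decimal digit by digit (value = value*16 + digit):
  A -> 10
  10*16 + 10 (A) = 170
  170*16 + 0 = 2720
  2720*16 + 1 = 43521
Decimal = 43521

43521


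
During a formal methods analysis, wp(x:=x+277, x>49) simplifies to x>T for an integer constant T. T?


Formula: wp(x:=E, P) = P[E/x] (substitute E for x in postcondition)
Step 1: Postcondition: x>49
Step 2: Substitute x+277 for x: x+277>49
Step 3: Solve for x: x > 49-277 = -228

-228


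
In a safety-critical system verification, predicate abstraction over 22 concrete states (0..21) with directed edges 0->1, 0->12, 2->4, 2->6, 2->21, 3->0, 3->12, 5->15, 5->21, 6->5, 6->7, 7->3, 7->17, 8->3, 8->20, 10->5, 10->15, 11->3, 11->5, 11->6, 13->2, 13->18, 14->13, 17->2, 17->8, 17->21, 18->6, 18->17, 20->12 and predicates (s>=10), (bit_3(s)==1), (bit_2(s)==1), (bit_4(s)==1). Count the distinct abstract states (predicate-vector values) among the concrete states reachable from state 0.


BFS from 0:
Concrete reachable: {0, 1, 12}
Abstract via predicates (s>=10), (bit_3(s)==1), (bit_2(s)==1), (bit_4(s)==1):
  (0,0,0,0) <- {0, 1}
  (1,1,1,0) <- {12}
Distinct abstract states = 2

2


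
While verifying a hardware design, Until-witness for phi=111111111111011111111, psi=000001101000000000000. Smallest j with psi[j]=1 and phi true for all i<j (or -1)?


(phi U psi) at 0: need smallest j with psi[j]=1 and phi[i]=1 for all i in [0,j).
Scan from step 0:
  step 0: phi=1, psi=0 -> continue
  step 1: phi=1, psi=0 -> continue
  step 2: phi=1, psi=0 -> continue
  step 3: phi=1, psi=0 -> continue
  step 5: psi=1 and phi held for [0,5) -> witness found
Witness step = 5

5


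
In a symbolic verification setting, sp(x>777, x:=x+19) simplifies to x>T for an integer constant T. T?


Formula: sp(P, x:=E) = exists old_x. (x = E[old_x/x]) AND P[old_x/x] (old_x is the value of x before the assignment; eliminate old_x by solving x = E[old_x/x] for old_x)
Step 1: Precondition P: x>777, i.e. old_x > 777
Step 2: Assignment gives x = old_x + 19, so old_x = x - 19
Step 3: Substitute into P: x - 19 > 777
Step 4: Simplify: x > 777+19 = 796

796


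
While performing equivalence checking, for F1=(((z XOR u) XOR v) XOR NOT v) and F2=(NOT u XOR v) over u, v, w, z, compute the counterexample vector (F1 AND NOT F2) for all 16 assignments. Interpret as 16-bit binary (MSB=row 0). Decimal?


F1 = (((z XOR u) XOR v) XOR NOT v)
F2 = (NOT u XOR v)
Counterexample to F1=>F2 is where F1=1 and F2=0.
Evaluate each row (bits = u,v,w,z, MSB first):
  row 0 [0000]: F1=1 F2=1 -> F1&~F2 -> 0
  row 1 [0001]: F1=0 F2=1 -> F1&~F2 -> 0
  row 2 [0010]: F1=1 F2=1 -> F1&~F2 -> 0
  row 3 [0011]: F1=0 F2=1 -> F1&~F2 -> 0
  row 4 [0100]: F1=1 F2=0 -> F1&~F2 -> 1
  row 5 [0101]: F1=0 F2=0 -> F1&~F2 -> 0
  row 6 [0110]: F1=1 F2=0 -> F1&~F2 -> 1
  row 7 [0111]: F1=0 F2=0 -> F1&~F2 -> 0
  row 8 [1000]: F1=0 F2=0 -> F1&~F2 -> 0
  row 9 [1001]: F1=1 F2=0 -> F1&~F2 -> 1
  row 10 [1010]: F1=0 F2=0 -> F1&~F2 -> 0
  row 11 [1011]: F1=1 F2=0 -> F1&~F2 -> 1
  row 12 [1100]: F1=0 F2=1 -> F1&~F2 -> 0
  row 13 [1101]: F1=1 F2=1 -> F1&~F2 -> 0
  row 14 [1110]: F1=0 F2=1 -> F1&~F2 -> 0
  row 15 [1111]: F1=1 F2=1 -> F1&~F2 -> 0
Full result column, 4 rows per line (u,v fixed per line; w,z runs 00..11 left to right):
  rows 0-3 [u,v=00]: 0000  = hex 0
  rows 4-7 [u,v=01]: 1010  = hex A
  rows 8-11 [u,v=10]: 0101  = hex 5
  rows 12-15 [u,v=11]: 0000  = hex 0
Counterexample vector (row 0 .. row 15) = 0000101001010000
Output column grouped in 4s = 0000 1010 0101 0000 = 0x0A50
Convert to decimal digit by digit (value = value*16 + digit):
  0 -> 0
  0*16 + 10 (A) = 10
  10*16 + 5 = 165
  165*16 + 0 = 2640
Decimal = 2640

2640


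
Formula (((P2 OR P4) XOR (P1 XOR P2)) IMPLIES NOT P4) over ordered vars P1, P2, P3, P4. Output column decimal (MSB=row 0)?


Formula: (((P2 OR P4) XOR (P1 XOR P2)) IMPLIES NOT P4) over P1, P2, P3, P4 (16 rows)
Evaluate each row (bits = P1,P2,P3,P4, MSB first):
  row 0 [0000]: (((0 OR 0) XOR (0 XOR 0)) IMPLIES NOT 0) -> 1
  row 1 [0001]: (((0 OR 1) XOR (0 XOR 0)) IMPLIES NOT 1) -> 0
  row 2 [0010]: (((0 OR 0) XOR (0 XOR 0)) IMPLIES NOT 0) -> 1
  row 3 [0011]: (((0 OR 1) XOR (0 XOR 0)) IMPLIES NOT 1) -> 0
  row 4 [0100]: (((1 OR 0) XOR (0 XOR 1)) IMPLIES NOT 0) -> 1
  row 5 [0101]: (((1 OR 1) XOR (0 XOR 1)) IMPLIES NOT 1) -> 1
  row 6 [0110]: (((1 OR 0) XOR (0 XOR 1)) IMPLIES NOT 0) -> 1
  row 7 [0111]: (((1 OR 1) XOR (0 XOR 1)) IMPLIES NOT 1) -> 1
  row 8 [1000]: (((0 OR 0) XOR (1 XOR 0)) IMPLIES NOT 0) -> 1
  row 9 [1001]: (((0 OR 1) XOR (1 XOR 0)) IMPLIES NOT 1) -> 1
  row 10 [1010]: (((0 OR 0) XOR (1 XOR 0)) IMPLIES NOT 0) -> 1
  row 11 [1011]: (((0 OR 1) XOR (1 XOR 0)) IMPLIES NOT 1) -> 1
  row 12 [1100]: (((1 OR 0) XOR (1 XOR 1)) IMPLIES NOT 0) -> 1
  row 13 [1101]: (((1 OR 1) XOR (1 XOR 1)) IMPLIES NOT 1) -> 0
  row 14 [1110]: (((1 OR 0) XOR (1 XOR 1)) IMPLIES NOT 0) -> 1
  row 15 [1111]: (((1 OR 1) XOR (1 XOR 1)) IMPLIES NOT 1) -> 0
Full result column, 4 rows per line (P1,P2 fixed per line; P3,P4 runs 00..11 left to right):
  rows 0-3 [P1,P2=00]: 1010  = hex A
  rows 4-7 [P1,P2=01]: 1111  = hex F
  rows 8-11 [P1,P2=10]: 1111  = hex F
  rows 12-15 [P1,P2=11]: 1010  = hex A
Output column (row 0 .. row 15) = 1010111111111010
Output column grouped in 4s = 1010 1111 1111 1010 = 0xAFFA
Convert to decimal digit by digit (value = value*16 + digit):
  A -> 10
  10*16 + 15 (F) = 175
  175*16 + 15 (F) = 2815
  2815*16 + 10 (A) = 45050
Decimal = 45050

45050


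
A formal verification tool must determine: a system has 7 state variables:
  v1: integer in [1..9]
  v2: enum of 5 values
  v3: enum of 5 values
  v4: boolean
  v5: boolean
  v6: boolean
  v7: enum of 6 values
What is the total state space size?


State space = product of domain sizes of all variables.
Domain sizes:
  v1 (integer in [1..9]): 9
  v2 (enum of 5 values): 5
  v3 (enum of 5 values): 5
  v4 (boolean): 2
  v5 (boolean): 2
  v6 (boolean): 2
  v7 (enum of 6 values): 6
Product = 9 * 5 * 5 * 2 * 2 * 2 * 6 = 10800

10800


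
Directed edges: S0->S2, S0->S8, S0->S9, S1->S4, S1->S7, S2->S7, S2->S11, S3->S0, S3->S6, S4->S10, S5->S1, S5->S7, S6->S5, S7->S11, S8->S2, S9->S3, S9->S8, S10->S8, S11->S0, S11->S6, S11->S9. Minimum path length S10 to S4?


BFS layer-by-layer from S10:
  dist 0: {S10}
  dist 1: {S8}
  dist 2: {S2}
  dist 3: {S7, S11}
  dist 4: {S0, S6, S9}
  dist 5: {S3, S5}
  dist 6: {S1}
  dist 7: {S4}
  -> S4 reached at distance 7
Shortest path length = 7

7


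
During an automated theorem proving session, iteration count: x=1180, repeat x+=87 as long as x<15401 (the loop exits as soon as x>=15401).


Step 1: x goes from 1180 toward 15401 by 87; the body runs while x<15401, so iterations = ceil((bound-start)/step)
Step 2: Distance=14221
Step 3: ceil(14221/87)=164

164


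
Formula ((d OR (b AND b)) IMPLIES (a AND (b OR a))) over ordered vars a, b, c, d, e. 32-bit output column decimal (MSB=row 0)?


Formula: ((d OR (b AND b)) IMPLIES (a AND (b OR a))) over a, b, c, d, e (32 rows)
Evaluate each row (bits = a,b,c,d,e, MSB first):
  row 0 [00000]: ((0 OR (0 AND 0)) IMPLIES (0 AND (0 OR 0))) -> 1
  row 1 [00001]: ((0 OR (0 AND 0)) IMPLIES (0 AND (0 OR 0))) -> 1
  row 2 [00010]: ((1 OR (0 AND 0)) IMPLIES (0 AND (0 OR 0))) -> 0
  row 3 [00011]: ((1 OR (0 AND 0)) IMPLIES (0 AND (0 OR 0))) -> 0
  row 4 [00100]: ((0 OR (0 AND 0)) IMPLIES (0 AND (0 OR 0))) -> 1
  row 5 [00101]: ((0 OR (0 AND 0)) IMPLIES (0 AND (0 OR 0))) -> 1
  row 6 [00110]: ((1 OR (0 AND 0)) IMPLIES (0 AND (0 OR 0))) -> 0
  row 7 [00111]: ((1 OR (0 AND 0)) IMPLIES (0 AND (0 OR 0))) -> 0
  row 8 [01000]: ((0 OR (1 AND 1)) IMPLIES (0 AND (1 OR 0))) -> 0
  row 9 [01001]: ((0 OR (1 AND 1)) IMPLIES (0 AND (1 OR 0))) -> 0
  row 10 [01010]: ((1 OR (1 AND 1)) IMPLIES (0 AND (1 OR 0))) -> 0
  row 11 [01011]: ((1 OR (1 AND 1)) IMPLIES (0 AND (1 OR 0))) -> 0
  row 12 [01100]: ((0 OR (1 AND 1)) IMPLIES (0 AND (1 OR 0))) -> 0
  row 13 [01101]: ((0 OR (1 AND 1)) IMPLIES (0 AND (1 OR 0))) -> 0
  row 14 [01110]: ((1 OR (1 AND 1)) IMPLIES (0 AND (1 OR 0))) -> 0
  row 15 [01111]: ((1 OR (1 AND 1)) IMPLIES (0 AND (1 OR 0))) -> 0
  row 16 [10000]: ((0 OR (0 AND 0)) IMPLIES (1 AND (0 OR 1))) -> 1
  row 17 [10001]: ((0 OR (0 AND 0)) IMPLIES (1 AND (0 OR 1))) -> 1
  row 18 [10010]: ((1 OR (0 AND 0)) IMPLIES (1 AND (0 OR 1))) -> 1
  row 19 [10011]: ((1 OR (0 AND 0)) IMPLIES (1 AND (0 OR 1))) -> 1
  row 20 [10100]: ((0 OR (0 AND 0)) IMPLIES (1 AND (0 OR 1))) -> 1
  row 21 [10101]: ((0 OR (0 AND 0)) IMPLIES (1 AND (0 OR 1))) -> 1
  row 22 [10110]: ((1 OR (0 AND 0)) IMPLIES (1 AND (0 OR 1))) -> 1
  row 23 [10111]: ((1 OR (0 AND 0)) IMPLIES (1 AND (0 OR 1))) -> 1
  row 24 [11000]: ((0 OR (1 AND 1)) IMPLIES (1 AND (1 OR 1))) -> 1
  row 25 [11001]: ((0 OR (1 AND 1)) IMPLIES (1 AND (1 OR 1))) -> 1
  row 26 [11010]: ((1 OR (1 AND 1)) IMPLIES (1 AND (1 OR 1))) -> 1
  row 27 [11011]: ((1 OR (1 AND 1)) IMPLIES (1 AND (1 OR 1))) -> 1
  row 28 [11100]: ((0 OR (1 AND 1)) IMPLIES (1 AND (1 OR 1))) -> 1
  row 29 [11101]: ((0 OR (1 AND 1)) IMPLIES (1 AND (1 OR 1))) -> 1
  row 30 [11110]: ((1 OR (1 AND 1)) IMPLIES (1 AND (1 OR 1))) -> 1
  row 31 [11111]: ((1 OR (1 AND 1)) IMPLIES (1 AND (1 OR 1))) -> 1
Full result column, 4 rows per line (a,b,c fixed per line; d,e runs 00..11 left to right):
  rows 0-3 [a,b,c=000]: 1100  = hex C
  rows 4-7 [a,b,c=001]: 1100  = hex C
  rows 8-11 [a,b,c=010]: 0000  = hex 0
  rows 12-15 [a,b,c=011]: 0000  = hex 0
  rows 16-19 [a,b,c=100]: 1111  = hex F
  rows 20-23 [a,b,c=101]: 1111  = hex F
  rows 24-27 [a,b,c=110]: 1111  = hex F
  rows 28-31 [a,b,c=111]: 1111  = hex F
Output column (row 0 .. row 31) = 11001100000000001111111111111111
Output column grouped in 4s = 1100 1100 0000 0000 1111 1111 1111 1111 = 0xCC00FFFF
Convert to decimal digit by digit (value = value*16 + digit):
  C -> 12
  12*16 + 12 (C) = 204
  204*16 + 0 = 3264
  3264*16 + 0 = 52224
  52224*16 + 15 (F) = 835599
  835599*16 + 15 (F) = 13369599
  13369599*16 + 15 (F) = 213913599
  213913599*16 + 15 (F) = 3422617599
Decimal = 3422617599

3422617599


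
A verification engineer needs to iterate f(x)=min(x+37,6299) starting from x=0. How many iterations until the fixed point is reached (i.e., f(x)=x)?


Step 1: x=0, cap=6299, increment=37
Step 2: x grows by 37 each step until capped at 6299; fixed point is x=6299
Step 3: iterations = ceil(6299/37) = 171

171


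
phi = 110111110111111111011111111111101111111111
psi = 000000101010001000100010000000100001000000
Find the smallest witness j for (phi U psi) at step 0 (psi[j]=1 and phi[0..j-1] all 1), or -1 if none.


(phi U psi) at 0: need smallest j with psi[j]=1 and phi[i]=1 for all i in [0,j).
Scan from step 0:
  step 0: phi=1, psi=0 -> continue
  step 1: phi=1, psi=0 -> continue
  step 2: phi=0 -> phi-prefix broken from here
  step 6: psi=1 but phi already failed -> not a witness
  step 8: psi=1 but phi already failed -> not a witness
  step 10: psi=1 but phi already failed -> not a witness
  step 14: psi=1 but phi already failed -> not a witness
  step 18: psi=1 but phi already failed -> not a witness
  step 22: psi=1 but phi already failed -> not a witness
  step 30: psi=1 but phi already failed -> not a witness
  step 35: psi=1 but phi already failed -> not a witness
  end of trace: no witness -> -1
Witness step = -1

-1


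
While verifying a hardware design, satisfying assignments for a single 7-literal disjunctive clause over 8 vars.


Step 1: Total=2^8=256
Step 2: Unsat when all 7 false: 2^1=2
Step 3: Sat=256-2=254

254


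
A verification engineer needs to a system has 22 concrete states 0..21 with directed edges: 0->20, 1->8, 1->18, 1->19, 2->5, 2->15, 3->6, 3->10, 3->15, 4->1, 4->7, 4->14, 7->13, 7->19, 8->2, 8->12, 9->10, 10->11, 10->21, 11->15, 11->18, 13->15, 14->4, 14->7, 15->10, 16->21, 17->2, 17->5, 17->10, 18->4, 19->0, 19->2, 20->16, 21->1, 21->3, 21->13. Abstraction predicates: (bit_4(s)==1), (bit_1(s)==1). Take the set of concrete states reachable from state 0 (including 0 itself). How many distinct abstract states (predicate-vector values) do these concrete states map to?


BFS from 0:
Concrete reachable: {0, 1, 2, 3, 4, 5, 6, 7, 8, 10, 11, 12, 13, 14, 15, 16, 18, 19, 20, 21}
Abstract via predicates (bit_4(s)==1), (bit_1(s)==1):
  (0,0) <- {0, 1, 4, 5, 8, 12, 13}
  (0,1) <- {2, 3, 6, 7, 10, 11, 14, 15}
  (1,0) <- {16, 20, 21}
  (1,1) <- {18, 19}
Distinct abstract states = 4

4


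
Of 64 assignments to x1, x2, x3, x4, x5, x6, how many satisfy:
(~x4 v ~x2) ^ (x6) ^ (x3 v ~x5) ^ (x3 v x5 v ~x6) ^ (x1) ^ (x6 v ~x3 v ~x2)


CNF with 6 clauses over 6 vars (64 assignments).
An assignment satisfies CNF iff every clause has >=1 true literal.
Check each row (bits = x1,x2,x3,x4,x5,x6; clause T/F shown):
  row 0 [000000]: clauses=TFTTFT -> 0
  row 1 [000001]: clauses=TTTFFT -> 0
  row 2 [000010]: clauses=TFFTFT -> 0
  row 3 [000011]: clauses=TTFTFT -> 0
  row 4 [000100]: clauses=TFTTFT -> 0
  (every remaining row is evaluated the same way; all 64 results are listed next)
Full result column, 8 rows per line (x1,x2,x3 fixed per line; x4,x5,x6 runs 000..111 left to right):
  rows 0-7 [x1,x2,x3=000]: 00000000  (ones: 0)
  rows 8-15 [x1,x2,x3=001]: 00000000  (ones: 0)
  rows 16-23 [x1,x2,x3=010]: 00000000  (ones: 0)
  rows 24-31 [x1,x2,x3=011]: 00000000  (ones: 0)
  rows 32-39 [x1,x2,x3=100]: 00000000  (ones: 0)
  rows 40-47 [x1,x2,x3=101]: 01010101  (ones: 4)
  rows 48-55 [x1,x2,x3=110]: 00000000  (ones: 0)
  rows 56-63 [x1,x2,x3=111]: 01010000  (ones: 2)
Satisfying assignments = 0+0+0+0+0+4+0+2 = 6

6


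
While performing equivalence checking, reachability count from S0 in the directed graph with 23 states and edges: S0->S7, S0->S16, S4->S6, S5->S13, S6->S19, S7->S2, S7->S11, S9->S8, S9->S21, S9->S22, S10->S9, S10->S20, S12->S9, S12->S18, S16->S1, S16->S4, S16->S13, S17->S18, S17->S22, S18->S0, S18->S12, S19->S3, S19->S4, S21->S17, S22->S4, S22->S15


BFS from S0:
  layer 0: {S0}
  layer 1: {S7, S16}
  layer 2: {S1, S2, S4, S11, S13}
  layer 3: {S6}
  layer 4: {S19}
  layer 5: {S3}
Reachable set: {S0, S1, S2, S3, S4, S6, S7, S11, S13, S16, S19}
Count = 11

11


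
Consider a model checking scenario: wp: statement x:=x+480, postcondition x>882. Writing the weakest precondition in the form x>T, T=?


Formula: wp(x:=E, P) = P[E/x] (substitute E for x in postcondition)
Step 1: Postcondition: x>882
Step 2: Substitute x+480 for x: x+480>882
Step 3: Solve for x: x > 882-480 = 402

402


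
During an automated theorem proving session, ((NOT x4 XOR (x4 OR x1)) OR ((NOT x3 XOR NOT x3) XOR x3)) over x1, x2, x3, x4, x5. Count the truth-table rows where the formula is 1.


Formula: ((NOT x4 XOR (x4 OR x1)) OR ((NOT x3 XOR NOT x3) XOR x3)) over 5 vars (32 rows)
Evaluate each row (x1, x2, x3, x4, x5 as bits, MSB first):
  row 0 [00000]: ((NOT 0 XOR (0 OR 0)) OR ((NOT 0 XOR NOT 0) XOR 0)) -> 1
  row 1 [00001]: ((NOT 0 XOR (0 OR 0)) OR ((NOT 0 XOR NOT 0) XOR 0)) -> 1
  row 2 [00010]: ((NOT 1 XOR (1 OR 0)) OR ((NOT 0 XOR NOT 0) XOR 0)) -> 1
  row 3 [00011]: ((NOT 1 XOR (1 OR 0)) OR ((NOT 0 XOR NOT 0) XOR 0)) -> 1
  row 4 [00100]: ((NOT 0 XOR (0 OR 0)) OR ((NOT 1 XOR NOT 1) XOR 1)) -> 1
  row 5 [00101]: ((NOT 0 XOR (0 OR 0)) OR ((NOT 1 XOR NOT 1) XOR 1)) -> 1
  row 6 [00110]: ((NOT 1 XOR (1 OR 0)) OR ((NOT 1 XOR NOT 1) XOR 1)) -> 1
  row 7 [00111]: ((NOT 1 XOR (1 OR 0)) OR ((NOT 1 XOR NOT 1) XOR 1)) -> 1
  row 8 [01000]: ((NOT 0 XOR (0 OR 0)) OR ((NOT 0 XOR NOT 0) XOR 0)) -> 1
  row 9 [01001]: ((NOT 0 XOR (0 OR 0)) OR ((NOT 0 XOR NOT 0) XOR 0)) -> 1
  row 10 [01010]: ((NOT 1 XOR (1 OR 0)) OR ((NOT 0 XOR NOT 0) XOR 0)) -> 1
  row 11 [01011]: ((NOT 1 XOR (1 OR 0)) OR ((NOT 0 XOR NOT 0) XOR 0)) -> 1
  row 12 [01100]: ((NOT 0 XOR (0 OR 0)) OR ((NOT 1 XOR NOT 1) XOR 1)) -> 1
  row 13 [01101]: ((NOT 0 XOR (0 OR 0)) OR ((NOT 1 XOR NOT 1) XOR 1)) -> 1
  row 14 [01110]: ((NOT 1 XOR (1 OR 0)) OR ((NOT 1 XOR NOT 1) XOR 1)) -> 1
  row 15 [01111]: ((NOT 1 XOR (1 OR 0)) OR ((NOT 1 XOR NOT 1) XOR 1)) -> 1
  row 16 [10000]: ((NOT 0 XOR (0 OR 1)) OR ((NOT 0 XOR NOT 0) XOR 0)) -> 0
  row 17 [10001]: ((NOT 0 XOR (0 OR 1)) OR ((NOT 0 XOR NOT 0) XOR 0)) -> 0
  row 18 [10010]: ((NOT 1 XOR (1 OR 1)) OR ((NOT 0 XOR NOT 0) XOR 0)) -> 1
  row 19 [10011]: ((NOT 1 XOR (1 OR 1)) OR ((NOT 0 XOR NOT 0) XOR 0)) -> 1
  row 20 [10100]: ((NOT 0 XOR (0 OR 1)) OR ((NOT 1 XOR NOT 1) XOR 1)) -> 1
  row 21 [10101]: ((NOT 0 XOR (0 OR 1)) OR ((NOT 1 XOR NOT 1) XOR 1)) -> 1
  row 22 [10110]: ((NOT 1 XOR (1 OR 1)) OR ((NOT 1 XOR NOT 1) XOR 1)) -> 1
  row 23 [10111]: ((NOT 1 XOR (1 OR 1)) OR ((NOT 1 XOR NOT 1) XOR 1)) -> 1
  row 24 [11000]: ((NOT 0 XOR (0 OR 1)) OR ((NOT 0 XOR NOT 0) XOR 0)) -> 0
  row 25 [11001]: ((NOT 0 XOR (0 OR 1)) OR ((NOT 0 XOR NOT 0) XOR 0)) -> 0
  row 26 [11010]: ((NOT 1 XOR (1 OR 1)) OR ((NOT 0 XOR NOT 0) XOR 0)) -> 1
  row 27 [11011]: ((NOT 1 XOR (1 OR 1)) OR ((NOT 0 XOR NOT 0) XOR 0)) -> 1
  row 28 [11100]: ((NOT 0 XOR (0 OR 1)) OR ((NOT 1 XOR NOT 1) XOR 1)) -> 1
  row 29 [11101]: ((NOT 0 XOR (0 OR 1)) OR ((NOT 1 XOR NOT 1) XOR 1)) -> 1
  row 30 [11110]: ((NOT 1 XOR (1 OR 1)) OR ((NOT 1 XOR NOT 1) XOR 1)) -> 1
  row 31 [11111]: ((NOT 1 XOR (1 OR 1)) OR ((NOT 1 XOR NOT 1) XOR 1)) -> 1
Full result column, 8 rows per line (x1,x2 fixed per line; x3,x4,x5 runs 000..111 left to right):
  rows 0-7 [x1,x2=00]: 11111111  (ones: 8)
  rows 8-15 [x1,x2=01]: 11111111  (ones: 8)
  rows 16-23 [x1,x2=10]: 00111111  (ones: 6)
  rows 24-31 [x1,x2=11]: 00111111  (ones: 6)
Count of 1-rows = 8+8+6+6 = 28

28


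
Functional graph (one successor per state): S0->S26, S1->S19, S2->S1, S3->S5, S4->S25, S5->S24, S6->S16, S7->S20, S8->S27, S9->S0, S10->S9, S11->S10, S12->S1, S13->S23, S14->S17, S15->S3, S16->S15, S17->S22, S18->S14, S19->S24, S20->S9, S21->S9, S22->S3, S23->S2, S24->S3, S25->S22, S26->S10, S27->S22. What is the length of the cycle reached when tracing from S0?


Trace from S0 until a state repeats:
  S0 -> S26 -> S10 -> S9 -> S0
S0 first seen at step 0, revisited at step 4.
Cycle length = 4 - 0 = 4

4


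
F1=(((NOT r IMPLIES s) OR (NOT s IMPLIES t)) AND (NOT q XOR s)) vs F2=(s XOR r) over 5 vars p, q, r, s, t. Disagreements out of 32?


F1 = (((NOT r IMPLIES s) OR (NOT s IMPLIES t)) AND (NOT q XOR s))
F2 = (s XOR r)
Evaluate both on each of 32 rows (bits = p,q,r,s,t):
  row 0 [00000]: F1=0 F2=0 -> 0
  row 1 [00001]: F1=1 F2=0 (differ) -> 1
  row 2 [00010]: F1=0 F2=1 (differ) -> 1
  row 3 [00011]: F1=0 F2=1 (differ) -> 1
  row 4 [00100]: F1=1 F2=1 -> 0
  row 5 [00101]: F1=1 F2=1 -> 0
  row 6 [00110]: F1=0 F2=0 -> 0
  row 7 [00111]: F1=0 F2=0 -> 0
  row 8 [01000]: F1=0 F2=0 -> 0
  row 9 [01001]: F1=0 F2=0 -> 0
  row 10 [01010]: F1=1 F2=1 -> 0
  row 11 [01011]: F1=1 F2=1 -> 0
  row 12 [01100]: F1=0 F2=1 (differ) -> 1
  row 13 [01101]: F1=0 F2=1 (differ) -> 1
  row 14 [01110]: F1=1 F2=0 (differ) -> 1
  row 15 [01111]: F1=1 F2=0 (differ) -> 1
  row 16 [10000]: F1=0 F2=0 -> 0
  row 17 [10001]: F1=1 F2=0 (differ) -> 1
  row 18 [10010]: F1=0 F2=1 (differ) -> 1
  row 19 [10011]: F1=0 F2=1 (differ) -> 1
  row 20 [10100]: F1=1 F2=1 -> 0
  row 21 [10101]: F1=1 F2=1 -> 0
  row 22 [10110]: F1=0 F2=0 -> 0
  row 23 [10111]: F1=0 F2=0 -> 0
  row 24 [11000]: F1=0 F2=0 -> 0
  row 25 [11001]: F1=0 F2=0 -> 0
  row 26 [11010]: F1=1 F2=1 -> 0
  row 27 [11011]: F1=1 F2=1 -> 0
  row 28 [11100]: F1=0 F2=1 (differ) -> 1
  row 29 [11101]: F1=0 F2=1 (differ) -> 1
  row 30 [11110]: F1=1 F2=0 (differ) -> 1
  row 31 [11111]: F1=1 F2=0 (differ) -> 1
Full result column, 8 rows per line (p,q fixed per line; r,s,t runs 000..111 left to right):
  rows 0-7 [p,q=00]: 01110000  (ones: 3)
  rows 8-15 [p,q=01]: 00001111  (ones: 4)
  rows 16-23 [p,q=10]: 01110000  (ones: 3)
  rows 24-31 [p,q=11]: 00001111  (ones: 4)
Disagreements = 3+4+3+4 = 14

14


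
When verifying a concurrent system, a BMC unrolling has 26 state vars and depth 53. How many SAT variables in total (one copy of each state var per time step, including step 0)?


BMC unrolls to depth k, creating one copy of each state var for steps 0..k.
Step count = 53 + 1 = 54 (steps 0 through 53)
Vars per step = 26
Total = 26 * 54 = 1404

1404


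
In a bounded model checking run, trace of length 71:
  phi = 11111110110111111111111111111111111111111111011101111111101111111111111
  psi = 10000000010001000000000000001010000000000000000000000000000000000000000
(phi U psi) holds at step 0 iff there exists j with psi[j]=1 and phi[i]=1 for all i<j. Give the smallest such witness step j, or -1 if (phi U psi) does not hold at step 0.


(phi U psi) at 0: need smallest j with psi[j]=1 and phi[i]=1 for all i in [0,j).
Scan from step 0:
  step 0: psi=1 and phi held for [0,0) -> witness found
Witness step = 0

0


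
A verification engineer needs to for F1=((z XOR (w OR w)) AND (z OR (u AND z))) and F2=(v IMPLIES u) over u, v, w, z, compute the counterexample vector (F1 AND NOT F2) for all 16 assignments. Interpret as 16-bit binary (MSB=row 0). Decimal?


F1 = ((z XOR (w OR w)) AND (z OR (u AND z)))
F2 = (v IMPLIES u)
Counterexample to F1=>F2 is where F1=1 and F2=0.
Evaluate each row (bits = u,v,w,z, MSB first):
  row 0 [0000]: F1=0 F2=1 -> F1&~F2 -> 0
  row 1 [0001]: F1=1 F2=1 -> F1&~F2 -> 0
  row 2 [0010]: F1=0 F2=1 -> F1&~F2 -> 0
  row 3 [0011]: F1=0 F2=1 -> F1&~F2 -> 0
  row 4 [0100]: F1=0 F2=0 -> F1&~F2 -> 0
  row 5 [0101]: F1=1 F2=0 -> F1&~F2 -> 1
  row 6 [0110]: F1=0 F2=0 -> F1&~F2 -> 0
  row 7 [0111]: F1=0 F2=0 -> F1&~F2 -> 0
  row 8 [1000]: F1=0 F2=1 -> F1&~F2 -> 0
  row 9 [1001]: F1=1 F2=1 -> F1&~F2 -> 0
  row 10 [1010]: F1=0 F2=1 -> F1&~F2 -> 0
  row 11 [1011]: F1=0 F2=1 -> F1&~F2 -> 0
  row 12 [1100]: F1=0 F2=1 -> F1&~F2 -> 0
  row 13 [1101]: F1=1 F2=1 -> F1&~F2 -> 0
  row 14 [1110]: F1=0 F2=1 -> F1&~F2 -> 0
  row 15 [1111]: F1=0 F2=1 -> F1&~F2 -> 0
Full result column, 4 rows per line (u,v fixed per line; w,z runs 00..11 left to right):
  rows 0-3 [u,v=00]: 0000  = hex 0
  rows 4-7 [u,v=01]: 0100  = hex 4
  rows 8-11 [u,v=10]: 0000  = hex 0
  rows 12-15 [u,v=11]: 0000  = hex 0
Counterexample vector (row 0 .. row 15) = 0000010000000000
Output column grouped in 4s = 0000 0100 0000 0000 = 0x0400
Convert to decimal digit by digit (value = value*16 + digit):
  0 -> 0
  0*16 + 4 = 4
  4*16 + 0 = 64
  64*16 + 0 = 1024
Decimal = 1024

1024


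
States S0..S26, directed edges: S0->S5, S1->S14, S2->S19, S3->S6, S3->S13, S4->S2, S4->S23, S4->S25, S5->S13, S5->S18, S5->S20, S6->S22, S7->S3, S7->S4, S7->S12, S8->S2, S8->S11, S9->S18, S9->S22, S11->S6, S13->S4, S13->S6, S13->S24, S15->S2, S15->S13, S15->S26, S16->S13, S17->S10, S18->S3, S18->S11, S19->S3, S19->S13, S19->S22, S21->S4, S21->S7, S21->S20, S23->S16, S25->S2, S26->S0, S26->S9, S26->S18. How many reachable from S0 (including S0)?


BFS from S0:
  layer 0: {S0}
  layer 1: {S5}
  layer 2: {S13, S18, S20}
  layer 3: {S3, S4, S6, S11, S24}
  layer 4: {S2, S22, S23, S25}
  layer 5: {S16, S19}
Reachable set: {S0, S2, S3, S4, S5, S6, S11, S13, S16, S18, S19, S20, S22, S23, S24, S25}
Count = 16

16


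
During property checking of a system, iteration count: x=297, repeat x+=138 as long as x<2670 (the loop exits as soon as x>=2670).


Step 1: x goes from 297 toward 2670 by 138; the body runs while x<2670, so iterations = ceil((bound-start)/step)
Step 2: Distance=2373
Step 3: ceil(2373/138)=18

18


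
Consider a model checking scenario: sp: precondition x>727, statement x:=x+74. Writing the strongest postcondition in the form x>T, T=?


Formula: sp(P, x:=E) = exists old_x. (x = E[old_x/x]) AND P[old_x/x] (old_x is the value of x before the assignment; eliminate old_x by solving x = E[old_x/x] for old_x)
Step 1: Precondition P: x>727, i.e. old_x > 727
Step 2: Assignment gives x = old_x + 74, so old_x = x - 74
Step 3: Substitute into P: x - 74 > 727
Step 4: Simplify: x > 727+74 = 801

801


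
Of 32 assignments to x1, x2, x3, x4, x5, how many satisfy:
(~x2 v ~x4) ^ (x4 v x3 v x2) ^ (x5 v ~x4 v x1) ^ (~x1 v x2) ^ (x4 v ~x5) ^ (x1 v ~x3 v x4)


CNF with 6 clauses over 5 vars (32 assignments).
An assignment satisfies CNF iff every clause has >=1 true literal.
Check each row (bits = x1,x2,x3,x4,x5; clause T/F shown):
  row 0 [00000]: clauses=TFTTTT -> 0
  row 1 [00001]: clauses=TFTTFT -> 0
  row 2 [00010]: clauses=TTFTTT -> 0
  row 3 [00011]: clauses=TTTTTT -> 1
  row 4 [00100]: clauses=TTTTTF -> 0
  row 5 [00101]: clauses=TTTTFF -> 0
  row 6 [00110]: clauses=TTFTTT -> 0
  row 7 [00111]: clauses=TTTTTT -> 1
  row 8 [01000]: clauses=TTTTTT -> 1
  row 9 [01001]: clauses=TTTTFT -> 0
  row 10 [01010]: clauses=FTFTTT -> 0
  row 11 [01011]: clauses=FTTTTT -> 0
  row 12 [01100]: clauses=TTTTTF -> 0
  row 13 [01101]: clauses=TTTTFF -> 0
  row 14 [01110]: clauses=FTFTTT -> 0
  row 15 [01111]: clauses=FTTTTT -> 0
  row 16 [10000]: clauses=TFTFTT -> 0
  row 17 [10001]: clauses=TFTFFT -> 0
  row 18 [10010]: clauses=TTTFTT -> 0
  row 19 [10011]: clauses=TTTFTT -> 0
  row 20 [10100]: clauses=TTTFTT -> 0
  row 21 [10101]: clauses=TTTFFT -> 0
  row 22 [10110]: clauses=TTTFTT -> 0
  row 23 [10111]: clauses=TTTFTT -> 0
  row 24 [11000]: clauses=TTTTTT -> 1
  row 25 [11001]: clauses=TTTTFT -> 0
  row 26 [11010]: clauses=FTTTTT -> 0
  row 27 [11011]: clauses=FTTTTT -> 0
  row 28 [11100]: clauses=TTTTTT -> 1
  row 29 [11101]: clauses=TTTTFT -> 0
  row 30 [11110]: clauses=FTTTTT -> 0
  row 31 [11111]: clauses=FTTTTT -> 0
Full result column, 8 rows per line (x1,x2 fixed per line; x3,x4,x5 runs 000..111 left to right):
  rows 0-7 [x1,x2=00]: 00010001  (ones: 2)
  rows 8-15 [x1,x2=01]: 10000000  (ones: 1)
  rows 16-23 [x1,x2=10]: 00000000  (ones: 0)
  rows 24-31 [x1,x2=11]: 10001000  (ones: 2)
Satisfying assignments = 2+1+0+2 = 5

5


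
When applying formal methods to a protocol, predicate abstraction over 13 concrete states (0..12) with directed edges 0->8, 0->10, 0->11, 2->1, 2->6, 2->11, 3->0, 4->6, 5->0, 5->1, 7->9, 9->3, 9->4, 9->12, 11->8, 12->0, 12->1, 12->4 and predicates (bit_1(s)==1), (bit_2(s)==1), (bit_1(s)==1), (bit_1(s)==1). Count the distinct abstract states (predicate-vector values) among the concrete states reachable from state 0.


BFS from 0:
Concrete reachable: {0, 8, 10, 11}
Abstract via predicates (bit_1(s)==1), (bit_2(s)==1), (bit_1(s)==1), (bit_1(s)==1):
  (0,0,0,0) <- {0, 8}
  (1,0,1,1) <- {10, 11}
Distinct abstract states = 2

2


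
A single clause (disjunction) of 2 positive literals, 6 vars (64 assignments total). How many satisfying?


Step 1: Total=2^6=64
Step 2: Unsat when all 2 false: 2^4=16
Step 3: Sat=64-16=48

48


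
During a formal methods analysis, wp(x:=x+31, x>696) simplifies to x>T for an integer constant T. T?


Formula: wp(x:=E, P) = P[E/x] (substitute E for x in postcondition)
Step 1: Postcondition: x>696
Step 2: Substitute x+31 for x: x+31>696
Step 3: Solve for x: x > 696-31 = 665

665


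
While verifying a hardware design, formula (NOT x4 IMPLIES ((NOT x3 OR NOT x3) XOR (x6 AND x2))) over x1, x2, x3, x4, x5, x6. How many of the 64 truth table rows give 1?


Formula: (NOT x4 IMPLIES ((NOT x3 OR NOT x3) XOR (x6 AND x2))) over 6 vars (64 rows)
Evaluate each row (x1, x2, x3, x4, x5, x6 as bits, MSB first):
  row 0 [000000]: (NOT 0 IMPLIES ((NOT 0 OR NOT 0) XOR (0 AND 0))) -> 1
  row 1 [000001]: (NOT 0 IMPLIES ((NOT 0 OR NOT 0) XOR (1 AND 0))) -> 1
  row 2 [000010]: (NOT 0 IMPLIES ((NOT 0 OR NOT 0) XOR (0 AND 0))) -> 1
  row 3 [000011]: (NOT 0 IMPLIES ((NOT 0 OR NOT 0) XOR (1 AND 0))) -> 1
  row 4 [000100]: (NOT 1 IMPLIES ((NOT 0 OR NOT 0) XOR (0 AND 0))) -> 1
  (every remaining row is evaluated the same way; all 64 results are listed next)
Full result column, 8 rows per line (x1,x2,x3 fixed per line; x4,x5,x6 runs 000..111 left to right):
  rows 0-7 [x1,x2,x3=000]: 11111111  (ones: 8)
  rows 8-15 [x1,x2,x3=001]: 00001111  (ones: 4)
  rows 16-23 [x1,x2,x3=010]: 10101111  (ones: 6)
  rows 24-31 [x1,x2,x3=011]: 01011111  (ones: 6)
  rows 32-39 [x1,x2,x3=100]: 11111111  (ones: 8)
  rows 40-47 [x1,x2,x3=101]: 00001111  (ones: 4)
  rows 48-55 [x1,x2,x3=110]: 10101111  (ones: 6)
  rows 56-63 [x1,x2,x3=111]: 01011111  (ones: 6)
Count of 1-rows = 8+4+6+6+8+4+6+6 = 48

48


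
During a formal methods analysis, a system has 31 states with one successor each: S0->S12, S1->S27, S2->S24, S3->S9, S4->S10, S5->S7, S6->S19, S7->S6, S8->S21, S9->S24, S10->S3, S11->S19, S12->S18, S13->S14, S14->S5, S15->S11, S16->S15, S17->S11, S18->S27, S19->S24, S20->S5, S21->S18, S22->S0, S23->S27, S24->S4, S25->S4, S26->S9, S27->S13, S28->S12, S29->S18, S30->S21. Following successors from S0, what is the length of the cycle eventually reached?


Trace from S0 until a state repeats:
  S0 -> S12 -> S18 -> S27 -> S13 -> S14 -> S5 -> S7 -> S6 -> S19 -> S24 -> S4 -> S10 -> S3 -> S9 -> S24
S24 first seen at step 10, revisited at step 15.
Cycle length = 15 - 10 = 5

5


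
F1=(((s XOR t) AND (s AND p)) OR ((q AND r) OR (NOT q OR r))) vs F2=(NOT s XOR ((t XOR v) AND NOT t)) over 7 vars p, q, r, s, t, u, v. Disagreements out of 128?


F1 = (((s XOR t) AND (s AND p)) OR ((q AND r) OR (NOT q OR r)))
F2 = (NOT s XOR ((t XOR v) AND NOT t))
Evaluate both on each of 128 rows (bits = p,q,r,s,t,u,v):
  row 0 [0000000]: F1=1 F2=1 -> 0
  row 1 [0000001]: F1=1 F2=0 (differ) -> 1
  row 2 [0000010]: F1=1 F2=1 -> 0
  row 3 [0000011]: F1=1 F2=0 (differ) -> 1
  row 4 [0000100]: F1=1 F2=1 -> 0
  (every remaining row is evaluated the same way; all 128 results are listed next)
Full result column, 8 rows per line (p,q,r,s fixed per line; t,u,v runs 000..111 left to right):
  rows 0-7 [p,q,r,s=0000]: 01010000  (ones: 2)
  rows 8-15 [p,q,r,s=0001]: 10101111  (ones: 6)
  rows 16-23 [p,q,r,s=0010]: 01010000  (ones: 2)
  rows 24-31 [p,q,r,s=0011]: 10101111  (ones: 6)
  rows 32-39 [p,q,r,s=0100]: 10101111  (ones: 6)
  rows 40-47 [p,q,r,s=0101]: 01010000  (ones: 2)
  rows 48-55 [p,q,r,s=0110]: 01010000  (ones: 2)
  rows 56-63 [p,q,r,s=0111]: 10101111  (ones: 6)
  rows 64-71 [p,q,r,s=1000]: 01010000  (ones: 2)
  rows 72-79 [p,q,r,s=1001]: 10101111  (ones: 6)
  rows 80-87 [p,q,r,s=1010]: 01010000  (ones: 2)
  rows 88-95 [p,q,r,s=1011]: 10101111  (ones: 6)
  rows 96-103 [p,q,r,s=1100]: 10101111  (ones: 6)
  rows 104-111 [p,q,r,s=1101]: 10100000  (ones: 2)
  rows 112-119 [p,q,r,s=1110]: 01010000  (ones: 2)
  rows 120-127 [p,q,r,s=1111]: 10101111  (ones: 6)
Disagreements = 2+6+2+6+6+2+2+6+2+6+2+6+6+2+2+6 = 64

64


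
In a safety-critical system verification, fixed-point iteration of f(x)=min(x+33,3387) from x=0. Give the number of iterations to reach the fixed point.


Step 1: x=0, cap=3387, increment=33
Step 2: x grows by 33 each step until capped at 3387; fixed point is x=3387
Step 3: iterations = ceil(3387/33) = 103

103


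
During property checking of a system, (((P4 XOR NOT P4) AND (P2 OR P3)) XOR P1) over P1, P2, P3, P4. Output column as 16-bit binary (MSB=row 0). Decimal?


Formula: (((P4 XOR NOT P4) AND (P2 OR P3)) XOR P1) over P1, P2, P3, P4 (16 rows)
Evaluate each row (bits = P1,P2,P3,P4, MSB first):
  row 0 [0000]: (((0 XOR NOT 0) AND (0 OR 0)) XOR 0) -> 0
  row 1 [0001]: (((1 XOR NOT 1) AND (0 OR 0)) XOR 0) -> 0
  row 2 [0010]: (((0 XOR NOT 0) AND (0 OR 1)) XOR 0) -> 1
  row 3 [0011]: (((1 XOR NOT 1) AND (0 OR 1)) XOR 0) -> 1
  row 4 [0100]: (((0 XOR NOT 0) AND (1 OR 0)) XOR 0) -> 1
  row 5 [0101]: (((1 XOR NOT 1) AND (1 OR 0)) XOR 0) -> 1
  row 6 [0110]: (((0 XOR NOT 0) AND (1 OR 1)) XOR 0) -> 1
  row 7 [0111]: (((1 XOR NOT 1) AND (1 OR 1)) XOR 0) -> 1
  row 8 [1000]: (((0 XOR NOT 0) AND (0 OR 0)) XOR 1) -> 1
  row 9 [1001]: (((1 XOR NOT 1) AND (0 OR 0)) XOR 1) -> 1
  row 10 [1010]: (((0 XOR NOT 0) AND (0 OR 1)) XOR 1) -> 0
  row 11 [1011]: (((1 XOR NOT 1) AND (0 OR 1)) XOR 1) -> 0
  row 12 [1100]: (((0 XOR NOT 0) AND (1 OR 0)) XOR 1) -> 0
  row 13 [1101]: (((1 XOR NOT 1) AND (1 OR 0)) XOR 1) -> 0
  row 14 [1110]: (((0 XOR NOT 0) AND (1 OR 1)) XOR 1) -> 0
  row 15 [1111]: (((1 XOR NOT 1) AND (1 OR 1)) XOR 1) -> 0
Full result column, 4 rows per line (P1,P2 fixed per line; P3,P4 runs 00..11 left to right):
  rows 0-3 [P1,P2=00]: 0011  = hex 3
  rows 4-7 [P1,P2=01]: 1111  = hex F
  rows 8-11 [P1,P2=10]: 1100  = hex C
  rows 12-15 [P1,P2=11]: 0000  = hex 0
Output column (row 0 .. row 15) = 0011111111000000
Output column grouped in 4s = 0011 1111 1100 0000 = 0x3FC0
Convert to decimal digit by digit (value = value*16 + digit):
  3 -> 3
  3*16 + 15 (F) = 63
  63*16 + 12 (C) = 1020
  1020*16 + 0 = 16320
Decimal = 16320

16320


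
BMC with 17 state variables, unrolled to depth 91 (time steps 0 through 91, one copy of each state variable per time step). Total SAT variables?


BMC unrolls to depth k, creating one copy of each state var for steps 0..k.
Step count = 91 + 1 = 92 (steps 0 through 91)
Vars per step = 17
Total = 17 * 92 = 1564

1564


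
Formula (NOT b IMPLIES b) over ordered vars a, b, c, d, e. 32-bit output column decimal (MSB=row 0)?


Formula: (NOT b IMPLIES b) over a, b, c, d, e (32 rows)
Evaluate each row (bits = a,b,c,d,e, MSB first):
  row 0 [00000]: (NOT 0 IMPLIES 0) -> 0
  row 1 [00001]: (NOT 0 IMPLIES 0) -> 0
  row 2 [00010]: (NOT 0 IMPLIES 0) -> 0
  row 3 [00011]: (NOT 0 IMPLIES 0) -> 0
  row 4 [00100]: (NOT 0 IMPLIES 0) -> 0
  row 5 [00101]: (NOT 0 IMPLIES 0) -> 0
  row 6 [00110]: (NOT 0 IMPLIES 0) -> 0
  row 7 [00111]: (NOT 0 IMPLIES 0) -> 0
  row 8 [01000]: (NOT 1 IMPLIES 1) -> 1
  row 9 [01001]: (NOT 1 IMPLIES 1) -> 1
  row 10 [01010]: (NOT 1 IMPLIES 1) -> 1
  row 11 [01011]: (NOT 1 IMPLIES 1) -> 1
  row 12 [01100]: (NOT 1 IMPLIES 1) -> 1
  row 13 [01101]: (NOT 1 IMPLIES 1) -> 1
  row 14 [01110]: (NOT 1 IMPLIES 1) -> 1
  row 15 [01111]: (NOT 1 IMPLIES 1) -> 1
  row 16 [10000]: (NOT 0 IMPLIES 0) -> 0
  row 17 [10001]: (NOT 0 IMPLIES 0) -> 0
  row 18 [10010]: (NOT 0 IMPLIES 0) -> 0
  row 19 [10011]: (NOT 0 IMPLIES 0) -> 0
  row 20 [10100]: (NOT 0 IMPLIES 0) -> 0
  row 21 [10101]: (NOT 0 IMPLIES 0) -> 0
  row 22 [10110]: (NOT 0 IMPLIES 0) -> 0
  row 23 [10111]: (NOT 0 IMPLIES 0) -> 0
  row 24 [11000]: (NOT 1 IMPLIES 1) -> 1
  row 25 [11001]: (NOT 1 IMPLIES 1) -> 1
  row 26 [11010]: (NOT 1 IMPLIES 1) -> 1
  row 27 [11011]: (NOT 1 IMPLIES 1) -> 1
  row 28 [11100]: (NOT 1 IMPLIES 1) -> 1
  row 29 [11101]: (NOT 1 IMPLIES 1) -> 1
  row 30 [11110]: (NOT 1 IMPLIES 1) -> 1
  row 31 [11111]: (NOT 1 IMPLIES 1) -> 1
Full result column, 4 rows per line (a,b,c fixed per line; d,e runs 00..11 left to right):
  rows 0-3 [a,b,c=000]: 0000  = hex 0
  rows 4-7 [a,b,c=001]: 0000  = hex 0
  rows 8-11 [a,b,c=010]: 1111  = hex F
  rows 12-15 [a,b,c=011]: 1111  = hex F
  rows 16-19 [a,b,c=100]: 0000  = hex 0
  rows 20-23 [a,b,c=101]: 0000  = hex 0
  rows 24-27 [a,b,c=110]: 1111  = hex F
  rows 28-31 [a,b,c=111]: 1111  = hex F
Output column (row 0 .. row 31) = 00000000111111110000000011111111
Output column grouped in 4s = 0000 0000 1111 1111 0000 0000 1111 1111 = 0x00FF00FF
Convert to decimal digit by digit (value = value*16 + digit):
  0 -> 0
  0*16 + 0 = 0
  0*16 + 15 (F) = 15
  15*16 + 15 (F) = 255
  255*16 + 0 = 4080
  4080*16 + 0 = 65280
  65280*16 + 15 (F) = 1044495
  1044495*16 + 15 (F) = 16711935
Decimal = 16711935

16711935


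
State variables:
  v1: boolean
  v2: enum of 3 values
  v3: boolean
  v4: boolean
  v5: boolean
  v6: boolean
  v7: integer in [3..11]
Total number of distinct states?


State space = product of domain sizes of all variables.
Domain sizes:
  v1 (boolean): 2
  v2 (enum of 3 values): 3
  v3 (boolean): 2
  v4 (boolean): 2
  v5 (boolean): 2
  v6 (boolean): 2
  v7 (integer in [3..11]): 9
Product = 2 * 3 * 2 * 2 * 2 * 2 * 9 = 864

864


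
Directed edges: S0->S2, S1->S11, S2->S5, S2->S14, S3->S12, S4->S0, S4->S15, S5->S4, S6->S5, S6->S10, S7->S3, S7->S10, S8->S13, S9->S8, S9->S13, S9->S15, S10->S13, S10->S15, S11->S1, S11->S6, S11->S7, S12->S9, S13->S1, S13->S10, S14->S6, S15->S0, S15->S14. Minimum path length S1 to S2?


BFS layer-by-layer from S1:
  dist 0: {S1}
  dist 1: {S11}
  dist 2: {S6, S7}
  dist 3: {S3, S5, S10}
  dist 4: {S4, S12, S13, S15}
  dist 5: {S0, S9, S14}
  dist 6: {S2, S8}
  -> S2 reached at distance 6
Shortest path length = 6

6


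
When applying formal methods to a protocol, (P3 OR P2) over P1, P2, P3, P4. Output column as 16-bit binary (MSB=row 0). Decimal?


Formula: (P3 OR P2) over P1, P2, P3, P4 (16 rows)
Evaluate each row (bits = P1,P2,P3,P4, MSB first):
  row 0 [0000]: (0 OR 0) -> 0
  row 1 [0001]: (0 OR 0) -> 0
  row 2 [0010]: (1 OR 0) -> 1
  row 3 [0011]: (1 OR 0) -> 1
  row 4 [0100]: (0 OR 1) -> 1
  row 5 [0101]: (0 OR 1) -> 1
  row 6 [0110]: (1 OR 1) -> 1
  row 7 [0111]: (1 OR 1) -> 1
  row 8 [1000]: (0 OR 0) -> 0
  row 9 [1001]: (0 OR 0) -> 0
  row 10 [1010]: (1 OR 0) -> 1
  row 11 [1011]: (1 OR 0) -> 1
  row 12 [1100]: (0 OR 1) -> 1
  row 13 [1101]: (0 OR 1) -> 1
  row 14 [1110]: (1 OR 1) -> 1
  row 15 [1111]: (1 OR 1) -> 1
Full result column, 4 rows per line (P1,P2 fixed per line; P3,P4 runs 00..11 left to right):
  rows 0-3 [P1,P2=00]: 0011  = hex 3
  rows 4-7 [P1,P2=01]: 1111  = hex F
  rows 8-11 [P1,P2=10]: 0011  = hex 3
  rows 12-15 [P1,P2=11]: 1111  = hex F
Output column (row 0 .. row 15) = 0011111100111111
Output column grouped in 4s = 0011 1111 0011 1111 = 0x3F3F
Convert to decimal digit by digit (value = value*16 + digit):
  3 -> 3
  3*16 + 15 (F) = 63
  63*16 + 3 = 1011
  1011*16 + 15 (F) = 16191
Decimal = 16191

16191
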